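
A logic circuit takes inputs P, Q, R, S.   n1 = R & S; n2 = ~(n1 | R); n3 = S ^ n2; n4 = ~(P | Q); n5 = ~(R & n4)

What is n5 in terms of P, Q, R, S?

~(R & (~(P | Q)))

n4 = ~(P | Q)
n5 = ~(R & n4) = ~(R & (~(P | Q)))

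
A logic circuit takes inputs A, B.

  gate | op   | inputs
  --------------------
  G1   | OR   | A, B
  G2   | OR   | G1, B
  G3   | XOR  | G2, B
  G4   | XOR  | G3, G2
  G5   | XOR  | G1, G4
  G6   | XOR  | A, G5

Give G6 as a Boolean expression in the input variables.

G1 = A OR B
G2 = G1 OR B = (A OR B) OR B
G3 = G2 XOR B = ((A OR B) OR B) XOR B
G4 = G3 XOR G2 = (((A OR B) OR B) XOR B) XOR ((A OR B) OR B)
G5 = G1 XOR G4 = (A OR B) XOR ((((A OR B) OR B) XOR B) XOR ((A OR B) OR B))
G6 = A XOR G5 = A XOR ((A OR B) XOR ((((A OR B) OR B) XOR B) XOR ((A OR B) OR B)))

A XOR ((A OR B) XOR ((((A OR B) OR B) XOR B) XOR ((A OR B) OR B)))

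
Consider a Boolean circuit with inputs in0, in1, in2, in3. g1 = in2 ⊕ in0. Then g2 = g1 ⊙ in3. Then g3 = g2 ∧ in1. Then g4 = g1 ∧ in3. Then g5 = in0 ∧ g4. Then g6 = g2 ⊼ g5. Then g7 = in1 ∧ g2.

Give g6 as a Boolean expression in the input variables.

g1 = in2 ⊕ in0
g2 = g1 ⊙ in3 = (in2 ⊕ in0) ⊙ in3
g4 = g1 ∧ in3 = (in2 ⊕ in0) ∧ in3
g5 = in0 ∧ g4 = in0 ∧ ((in2 ⊕ in0) ∧ in3)
g6 = g2 ⊼ g5 = ((in2 ⊕ in0) ⊙ in3) ⊼ (in0 ∧ ((in2 ⊕ in0) ∧ in3))

((in2 ⊕ in0) ⊙ in3) ⊼ (in0 ∧ ((in2 ⊕ in0) ∧ in3))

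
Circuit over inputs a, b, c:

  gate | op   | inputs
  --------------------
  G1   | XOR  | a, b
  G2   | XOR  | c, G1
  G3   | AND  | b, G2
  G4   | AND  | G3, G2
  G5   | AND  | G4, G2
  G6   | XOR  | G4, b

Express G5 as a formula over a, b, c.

((b AND (c XOR (a XOR b))) AND (c XOR (a XOR b))) AND (c XOR (a XOR b))

G1 = a XOR b
G2 = c XOR G1 = c XOR (a XOR b)
G3 = b AND G2 = b AND (c XOR (a XOR b))
G4 = G3 AND G2 = (b AND (c XOR (a XOR b))) AND (c XOR (a XOR b))
G5 = G4 AND G2 = ((b AND (c XOR (a XOR b))) AND (c XOR (a XOR b))) AND (c XOR (a XOR b))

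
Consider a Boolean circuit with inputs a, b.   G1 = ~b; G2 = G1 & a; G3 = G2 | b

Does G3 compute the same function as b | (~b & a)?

Yes

G1 = ~b
G2 = G1 & a = ~b & a
G3 = G2 | b = (~b & a) | b
At a=0, b=0: circuit gives 0, formula gives 0.
At a=0, b=1: circuit gives 1, formula gives 1.
Agrees on all 4 inputs.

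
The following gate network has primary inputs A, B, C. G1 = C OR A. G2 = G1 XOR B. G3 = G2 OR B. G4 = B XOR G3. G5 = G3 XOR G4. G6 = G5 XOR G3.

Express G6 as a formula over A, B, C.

((((C OR A) XOR B) OR B) XOR (B XOR (((C OR A) XOR B) OR B))) XOR (((C OR A) XOR B) OR B)

G1 = C OR A
G2 = G1 XOR B = (C OR A) XOR B
G3 = G2 OR B = ((C OR A) XOR B) OR B
G4 = B XOR G3 = B XOR (((C OR A) XOR B) OR B)
G5 = G3 XOR G4 = (((C OR A) XOR B) OR B) XOR (B XOR (((C OR A) XOR B) OR B))
G6 = G5 XOR G3 = ((((C OR A) XOR B) OR B) XOR (B XOR (((C OR A) XOR B) OR B))) XOR (((C OR A) XOR B) OR B)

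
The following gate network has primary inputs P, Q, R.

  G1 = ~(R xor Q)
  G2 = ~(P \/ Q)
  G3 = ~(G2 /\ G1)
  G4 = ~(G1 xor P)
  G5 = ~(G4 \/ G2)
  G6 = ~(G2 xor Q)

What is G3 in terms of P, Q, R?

G1 = ~(R xor Q)
G2 = ~(P \/ Q)
G3 = ~(G2 /\ G1) = ~((~(P \/ Q)) /\ (~(R xor Q)))

~((~(P \/ Q)) /\ (~(R xor Q)))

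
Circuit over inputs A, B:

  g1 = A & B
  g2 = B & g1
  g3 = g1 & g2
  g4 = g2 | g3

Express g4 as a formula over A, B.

(B & (A & B)) | ((A & B) & (B & (A & B)))

g1 = A & B
g2 = B & g1 = B & (A & B)
g3 = g1 & g2 = (A & B) & (B & (A & B))
g4 = g2 | g3 = (B & (A & B)) | ((A & B) & (B & (A & B)))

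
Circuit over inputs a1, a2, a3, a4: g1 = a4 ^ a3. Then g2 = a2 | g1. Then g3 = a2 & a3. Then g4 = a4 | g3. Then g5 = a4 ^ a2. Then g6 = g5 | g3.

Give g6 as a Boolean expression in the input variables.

g3 = a2 & a3
g5 = a4 ^ a2
g6 = g5 | g3 = (a4 ^ a2) | (a2 & a3)

(a4 ^ a2) | (a2 & a3)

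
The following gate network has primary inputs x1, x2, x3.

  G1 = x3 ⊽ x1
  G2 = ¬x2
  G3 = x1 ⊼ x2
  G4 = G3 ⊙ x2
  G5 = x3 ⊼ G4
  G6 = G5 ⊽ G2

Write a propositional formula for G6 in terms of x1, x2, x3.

(x3 ⊼ ((x1 ⊼ x2) ⊙ x2)) ⊽ ¬x2

G2 = ¬x2
G3 = x1 ⊼ x2
G4 = G3 ⊙ x2 = (x1 ⊼ x2) ⊙ x2
G5 = x3 ⊼ G4 = x3 ⊼ ((x1 ⊼ x2) ⊙ x2)
G6 = G5 ⊽ G2 = (x3 ⊼ ((x1 ⊼ x2) ⊙ x2)) ⊽ ¬x2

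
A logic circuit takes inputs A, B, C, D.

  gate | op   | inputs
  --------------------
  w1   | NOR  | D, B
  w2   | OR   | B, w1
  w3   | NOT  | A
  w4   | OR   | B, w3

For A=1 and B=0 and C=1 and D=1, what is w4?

w3 = NOT 1 = 0
w4 = 0 OR 0 = 0

0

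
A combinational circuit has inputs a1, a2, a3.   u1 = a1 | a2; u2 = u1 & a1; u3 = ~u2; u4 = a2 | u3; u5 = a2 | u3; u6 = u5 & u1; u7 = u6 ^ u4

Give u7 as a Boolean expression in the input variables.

u1 = a1 | a2
u2 = u1 & a1 = (a1 | a2) & a1
u3 = ~u2 = ~((a1 | a2) & a1)
u4 = a2 | u3 = a2 | ~((a1 | a2) & a1)
u5 = a2 | u3 = a2 | ~((a1 | a2) & a1)
u6 = u5 & u1 = (a2 | ~((a1 | a2) & a1)) & (a1 | a2)
u7 = u6 ^ u4 = ((a2 | ~((a1 | a2) & a1)) & (a1 | a2)) ^ (a2 | ~((a1 | a2) & a1))

((a2 | ~((a1 | a2) & a1)) & (a1 | a2)) ^ (a2 | ~((a1 | a2) & a1))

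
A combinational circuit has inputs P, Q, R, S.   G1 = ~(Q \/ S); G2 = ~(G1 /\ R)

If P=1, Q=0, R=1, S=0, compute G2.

0

G1 = ~(0 \/ 0) = 1
G2 = ~(1 /\ 1) = 0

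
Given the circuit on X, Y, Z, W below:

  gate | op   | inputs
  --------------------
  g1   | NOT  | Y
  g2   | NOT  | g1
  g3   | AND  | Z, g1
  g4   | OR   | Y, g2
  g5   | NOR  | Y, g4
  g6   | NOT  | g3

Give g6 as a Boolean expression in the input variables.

NOT (Z AND NOT Y)

g1 = NOT Y
g3 = Z AND g1 = Z AND NOT Y
g6 = NOT g3 = NOT (Z AND NOT Y)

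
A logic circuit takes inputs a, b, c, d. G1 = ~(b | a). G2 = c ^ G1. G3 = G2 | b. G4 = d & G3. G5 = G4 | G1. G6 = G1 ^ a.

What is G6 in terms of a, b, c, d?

G1 = ~(b | a)
G6 = G1 ^ a = (~(b | a)) ^ a

(~(b | a)) ^ a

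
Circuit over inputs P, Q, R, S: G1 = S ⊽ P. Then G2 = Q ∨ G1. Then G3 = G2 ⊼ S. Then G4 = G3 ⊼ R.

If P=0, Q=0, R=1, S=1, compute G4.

G1 = 1 ⊽ 0 = 0
G2 = 0 ∨ 0 = 0
G3 = 0 ⊼ 1 = 1
G4 = 1 ⊼ 1 = 0

0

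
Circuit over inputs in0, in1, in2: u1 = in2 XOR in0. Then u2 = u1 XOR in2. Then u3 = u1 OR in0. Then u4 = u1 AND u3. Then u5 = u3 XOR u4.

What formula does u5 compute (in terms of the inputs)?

((in2 XOR in0) OR in0) XOR ((in2 XOR in0) AND ((in2 XOR in0) OR in0))

u1 = in2 XOR in0
u3 = u1 OR in0 = (in2 XOR in0) OR in0
u4 = u1 AND u3 = (in2 XOR in0) AND ((in2 XOR in0) OR in0)
u5 = u3 XOR u4 = ((in2 XOR in0) OR in0) XOR ((in2 XOR in0) AND ((in2 XOR in0) OR in0))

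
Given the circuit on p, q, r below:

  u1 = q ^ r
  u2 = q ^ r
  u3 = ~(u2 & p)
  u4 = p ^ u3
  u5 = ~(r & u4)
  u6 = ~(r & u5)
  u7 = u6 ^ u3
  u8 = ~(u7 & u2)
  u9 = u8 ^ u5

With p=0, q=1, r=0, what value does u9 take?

u2 = 1 ^ 0 = 1
u3 = ~(1 & 0) = 1
u4 = 0 ^ 1 = 1
u5 = ~(0 & 1) = 1
u6 = ~(0 & 1) = 1
u7 = 1 ^ 1 = 0
u8 = ~(0 & 1) = 1
u9 = 1 ^ 1 = 0

0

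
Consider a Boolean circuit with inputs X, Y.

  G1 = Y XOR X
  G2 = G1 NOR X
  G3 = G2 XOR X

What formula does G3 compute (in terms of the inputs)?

((Y XOR X) NOR X) XOR X

G1 = Y XOR X
G2 = G1 NOR X = (Y XOR X) NOR X
G3 = G2 XOR X = ((Y XOR X) NOR X) XOR X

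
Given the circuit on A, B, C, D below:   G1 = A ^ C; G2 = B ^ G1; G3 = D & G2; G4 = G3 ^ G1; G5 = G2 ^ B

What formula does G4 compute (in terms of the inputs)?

G1 = A ^ C
G2 = B ^ G1 = B ^ (A ^ C)
G3 = D & G2 = D & (B ^ (A ^ C))
G4 = G3 ^ G1 = (D & (B ^ (A ^ C))) ^ (A ^ C)

(D & (B ^ (A ^ C))) ^ (A ^ C)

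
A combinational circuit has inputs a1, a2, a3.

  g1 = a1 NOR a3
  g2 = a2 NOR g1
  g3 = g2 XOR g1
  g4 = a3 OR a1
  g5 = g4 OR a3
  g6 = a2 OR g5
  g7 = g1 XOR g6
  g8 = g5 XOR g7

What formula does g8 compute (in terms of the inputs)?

((a3 OR a1) OR a3) XOR ((a1 NOR a3) XOR (a2 OR ((a3 OR a1) OR a3)))

g1 = a1 NOR a3
g4 = a3 OR a1
g5 = g4 OR a3 = (a3 OR a1) OR a3
g6 = a2 OR g5 = a2 OR ((a3 OR a1) OR a3)
g7 = g1 XOR g6 = (a1 NOR a3) XOR (a2 OR ((a3 OR a1) OR a3))
g8 = g5 XOR g7 = ((a3 OR a1) OR a3) XOR ((a1 NOR a3) XOR (a2 OR ((a3 OR a1) OR a3)))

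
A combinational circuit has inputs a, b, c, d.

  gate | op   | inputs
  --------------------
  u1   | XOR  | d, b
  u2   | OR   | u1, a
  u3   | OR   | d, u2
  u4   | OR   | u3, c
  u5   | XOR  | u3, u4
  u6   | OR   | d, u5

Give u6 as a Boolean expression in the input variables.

u1 = d XOR b
u2 = u1 OR a = (d XOR b) OR a
u3 = d OR u2 = d OR ((d XOR b) OR a)
u4 = u3 OR c = (d OR ((d XOR b) OR a)) OR c
u5 = u3 XOR u4 = (d OR ((d XOR b) OR a)) XOR ((d OR ((d XOR b) OR a)) OR c)
u6 = d OR u5 = d OR ((d OR ((d XOR b) OR a)) XOR ((d OR ((d XOR b) OR a)) OR c))

d OR ((d OR ((d XOR b) OR a)) XOR ((d OR ((d XOR b) OR a)) OR c))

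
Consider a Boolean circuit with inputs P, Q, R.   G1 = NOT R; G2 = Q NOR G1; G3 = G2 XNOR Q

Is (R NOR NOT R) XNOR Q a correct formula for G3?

G1 = NOT R
G2 = Q NOR G1 = Q NOR NOT R
G3 = G2 XNOR Q = (Q NOR NOT R) XNOR Q
At P=0, Q=0, R=1: circuit gives 0, formula gives 1.

No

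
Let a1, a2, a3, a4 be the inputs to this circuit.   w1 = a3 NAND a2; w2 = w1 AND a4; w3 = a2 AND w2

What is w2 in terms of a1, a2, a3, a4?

(a3 NAND a2) AND a4

w1 = a3 NAND a2
w2 = w1 AND a4 = (a3 NAND a2) AND a4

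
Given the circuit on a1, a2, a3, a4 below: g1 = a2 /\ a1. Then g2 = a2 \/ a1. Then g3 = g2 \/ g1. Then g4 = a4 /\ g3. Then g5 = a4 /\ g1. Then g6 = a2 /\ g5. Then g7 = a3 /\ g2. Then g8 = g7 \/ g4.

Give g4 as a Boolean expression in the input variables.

g1 = a2 /\ a1
g2 = a2 \/ a1
g3 = g2 \/ g1 = (a2 \/ a1) \/ (a2 /\ a1)
g4 = a4 /\ g3 = a4 /\ ((a2 \/ a1) \/ (a2 /\ a1))

a4 /\ ((a2 \/ a1) \/ (a2 /\ a1))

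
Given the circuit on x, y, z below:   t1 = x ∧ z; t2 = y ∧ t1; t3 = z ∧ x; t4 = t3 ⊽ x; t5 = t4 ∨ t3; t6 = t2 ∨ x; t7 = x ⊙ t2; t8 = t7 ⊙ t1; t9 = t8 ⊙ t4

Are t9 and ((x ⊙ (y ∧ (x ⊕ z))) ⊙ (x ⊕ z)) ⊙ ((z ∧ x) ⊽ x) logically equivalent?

t1 = x ∧ z
t2 = y ∧ t1 = y ∧ (x ∧ z)
t3 = z ∧ x
t4 = t3 ⊽ x = (z ∧ x) ⊽ x
t7 = x ⊙ t2 = x ⊙ (y ∧ (x ∧ z))
t8 = t7 ⊙ t1 = (x ⊙ (y ∧ (x ∧ z))) ⊙ (x ∧ z)
t9 = t8 ⊙ t4 = ((x ⊙ (y ∧ (x ∧ z))) ⊙ (x ∧ z)) ⊙ ((z ∧ x) ⊽ x)
At x=0, y=0, z=1: circuit gives 0, formula gives 1.

No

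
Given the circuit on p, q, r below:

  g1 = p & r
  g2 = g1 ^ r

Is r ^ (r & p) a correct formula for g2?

Yes

g1 = p & r
g2 = g1 ^ r = (p & r) ^ r
At p=0, q=0, r=0: circuit gives 0, formula gives 0.
At p=0, q=0, r=1: circuit gives 1, formula gives 1.
Agrees on all 8 inputs.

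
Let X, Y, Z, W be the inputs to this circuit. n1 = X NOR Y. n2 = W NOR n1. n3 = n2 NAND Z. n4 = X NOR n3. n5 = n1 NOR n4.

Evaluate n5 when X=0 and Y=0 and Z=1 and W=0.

n1 = 0 NOR 0 = 1
n2 = 0 NOR 1 = 0
n3 = 0 NAND 1 = 1
n4 = 0 NOR 1 = 0
n5 = 1 NOR 0 = 0

0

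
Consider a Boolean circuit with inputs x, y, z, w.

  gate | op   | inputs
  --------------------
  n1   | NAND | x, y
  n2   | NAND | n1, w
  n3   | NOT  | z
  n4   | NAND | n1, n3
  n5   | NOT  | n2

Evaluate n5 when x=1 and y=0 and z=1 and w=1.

n1 = 1 NAND 0 = 1
n2 = 1 NAND 1 = 0
n5 = NOT 0 = 1

1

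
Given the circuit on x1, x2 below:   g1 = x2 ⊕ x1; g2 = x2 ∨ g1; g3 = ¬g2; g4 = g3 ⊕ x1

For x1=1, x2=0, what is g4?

g1 = 0 ⊕ 1 = 1
g2 = 0 ∨ 1 = 1
g3 = ¬1 = 0
g4 = 0 ⊕ 1 = 1

1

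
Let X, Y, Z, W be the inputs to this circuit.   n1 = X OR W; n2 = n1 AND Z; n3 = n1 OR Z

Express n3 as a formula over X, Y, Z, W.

(X OR W) OR Z

n1 = X OR W
n3 = n1 OR Z = (X OR W) OR Z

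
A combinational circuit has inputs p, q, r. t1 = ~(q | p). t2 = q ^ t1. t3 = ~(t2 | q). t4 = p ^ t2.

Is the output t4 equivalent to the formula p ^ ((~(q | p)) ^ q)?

Yes

t1 = ~(q | p)
t2 = q ^ t1 = q ^ (~(q | p))
t4 = p ^ t2 = p ^ (q ^ (~(q | p)))
At p=1, q=1, r=0: circuit gives 0, formula gives 0.
At p=0, q=0, r=0: circuit gives 1, formula gives 1.
Agrees on all 8 inputs.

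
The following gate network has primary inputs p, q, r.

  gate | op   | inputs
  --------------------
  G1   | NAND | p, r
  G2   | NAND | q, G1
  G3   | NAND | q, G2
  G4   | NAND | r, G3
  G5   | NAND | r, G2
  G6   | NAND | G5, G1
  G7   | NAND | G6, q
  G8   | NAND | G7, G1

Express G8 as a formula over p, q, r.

(((r NAND (q NAND (p NAND r))) NAND (p NAND r)) NAND q) NAND (p NAND r)

G1 = p NAND r
G2 = q NAND G1 = q NAND (p NAND r)
G5 = r NAND G2 = r NAND (q NAND (p NAND r))
G6 = G5 NAND G1 = (r NAND (q NAND (p NAND r))) NAND (p NAND r)
G7 = G6 NAND q = ((r NAND (q NAND (p NAND r))) NAND (p NAND r)) NAND q
G8 = G7 NAND G1 = (((r NAND (q NAND (p NAND r))) NAND (p NAND r)) NAND q) NAND (p NAND r)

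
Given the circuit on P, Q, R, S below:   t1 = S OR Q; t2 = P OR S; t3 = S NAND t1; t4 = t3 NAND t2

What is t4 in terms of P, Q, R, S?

t1 = S OR Q
t2 = P OR S
t3 = S NAND t1 = S NAND (S OR Q)
t4 = t3 NAND t2 = (S NAND (S OR Q)) NAND (P OR S)

(S NAND (S OR Q)) NAND (P OR S)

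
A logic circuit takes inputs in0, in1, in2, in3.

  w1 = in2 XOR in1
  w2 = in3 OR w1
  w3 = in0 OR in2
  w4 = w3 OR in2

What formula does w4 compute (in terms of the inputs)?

w3 = in0 OR in2
w4 = w3 OR in2 = (in0 OR in2) OR in2

(in0 OR in2) OR in2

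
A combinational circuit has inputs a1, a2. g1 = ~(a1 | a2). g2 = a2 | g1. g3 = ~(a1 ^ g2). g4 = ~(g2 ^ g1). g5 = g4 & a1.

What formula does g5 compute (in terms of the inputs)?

(~((a2 | (~(a1 | a2))) ^ (~(a1 | a2)))) & a1

g1 = ~(a1 | a2)
g2 = a2 | g1 = a2 | (~(a1 | a2))
g4 = ~(g2 ^ g1) = ~((a2 | (~(a1 | a2))) ^ (~(a1 | a2)))
g5 = g4 & a1 = (~((a2 | (~(a1 | a2))) ^ (~(a1 | a2)))) & a1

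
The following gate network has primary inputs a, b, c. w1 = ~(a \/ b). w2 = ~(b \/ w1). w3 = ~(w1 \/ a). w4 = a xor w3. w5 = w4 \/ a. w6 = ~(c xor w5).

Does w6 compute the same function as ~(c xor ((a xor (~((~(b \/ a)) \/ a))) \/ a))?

Yes

w1 = ~(a \/ b)
w3 = ~(w1 \/ a) = ~((~(a \/ b)) \/ a)
w4 = a xor w3 = a xor (~((~(a \/ b)) \/ a))
w5 = w4 \/ a = (a xor (~((~(a \/ b)) \/ a))) \/ a
w6 = ~(c xor w5) = ~(c xor ((a xor (~((~(a \/ b)) \/ a))) \/ a))
At a=0, b=0, c=1: circuit gives 0, formula gives 0.
At a=0, b=0, c=0: circuit gives 1, formula gives 1.
Agrees on all 8 inputs.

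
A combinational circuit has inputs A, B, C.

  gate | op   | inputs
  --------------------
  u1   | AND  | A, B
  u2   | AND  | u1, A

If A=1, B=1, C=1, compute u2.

u1 = 1 AND 1 = 1
u2 = 1 AND 1 = 1

1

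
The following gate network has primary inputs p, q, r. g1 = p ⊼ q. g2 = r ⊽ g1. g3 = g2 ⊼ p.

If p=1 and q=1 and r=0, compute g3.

g1 = 1 ⊼ 1 = 0
g2 = 0 ⊽ 0 = 1
g3 = 1 ⊼ 1 = 0

0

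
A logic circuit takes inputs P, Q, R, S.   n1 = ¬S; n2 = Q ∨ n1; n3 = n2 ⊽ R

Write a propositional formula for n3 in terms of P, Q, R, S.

(Q ∨ ¬S) ⊽ R

n1 = ¬S
n2 = Q ∨ n1 = Q ∨ ¬S
n3 = n2 ⊽ R = (Q ∨ ¬S) ⊽ R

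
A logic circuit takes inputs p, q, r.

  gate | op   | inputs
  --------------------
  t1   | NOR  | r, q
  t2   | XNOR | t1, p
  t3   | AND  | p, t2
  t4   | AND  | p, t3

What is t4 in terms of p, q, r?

p AND (p AND ((r NOR q) XNOR p))

t1 = r NOR q
t2 = t1 XNOR p = (r NOR q) XNOR p
t3 = p AND t2 = p AND ((r NOR q) XNOR p)
t4 = p AND t3 = p AND (p AND ((r NOR q) XNOR p))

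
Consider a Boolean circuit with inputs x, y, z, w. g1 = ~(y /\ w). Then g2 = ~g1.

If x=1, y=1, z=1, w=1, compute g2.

1

g1 = ~(1 /\ 1) = 0
g2 = ~0 = 1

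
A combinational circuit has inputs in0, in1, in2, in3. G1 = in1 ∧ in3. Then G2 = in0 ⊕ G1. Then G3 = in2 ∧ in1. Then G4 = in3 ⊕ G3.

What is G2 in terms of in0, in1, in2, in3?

in0 ⊕ (in1 ∧ in3)

G1 = in1 ∧ in3
G2 = in0 ⊕ G1 = in0 ⊕ (in1 ∧ in3)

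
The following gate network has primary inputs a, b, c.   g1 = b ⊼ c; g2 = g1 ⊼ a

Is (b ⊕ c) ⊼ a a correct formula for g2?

g1 = b ⊼ c
g2 = g1 ⊼ a = (b ⊼ c) ⊼ a
At a=1, b=0, c=0: circuit gives 0, formula gives 1.

No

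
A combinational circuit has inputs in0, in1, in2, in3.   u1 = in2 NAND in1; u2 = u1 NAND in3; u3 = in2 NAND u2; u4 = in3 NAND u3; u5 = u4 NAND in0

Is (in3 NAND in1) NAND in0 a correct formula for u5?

u1 = in2 NAND in1
u2 = u1 NAND in3 = (in2 NAND in1) NAND in3
u3 = in2 NAND u2 = in2 NAND ((in2 NAND in1) NAND in3)
u4 = in3 NAND u3 = in3 NAND (in2 NAND ((in2 NAND in1) NAND in3))
u5 = u4 NAND in0 = (in3 NAND (in2 NAND ((in2 NAND in1) NAND in3))) NAND in0
At in0=1, in1=0, in2=0, in3=1: circuit gives 1, formula gives 0.

No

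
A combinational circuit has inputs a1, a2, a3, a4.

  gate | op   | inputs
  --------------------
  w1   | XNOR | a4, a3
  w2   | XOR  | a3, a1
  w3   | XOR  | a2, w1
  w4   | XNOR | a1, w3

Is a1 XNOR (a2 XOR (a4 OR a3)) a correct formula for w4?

w1 = a4 XNOR a3
w3 = a2 XOR w1 = a2 XOR (a4 XNOR a3)
w4 = a1 XNOR w3 = a1 XNOR (a2 XOR (a4 XNOR a3))
At a1=0, a2=0, a3=0, a4=0: circuit gives 0, formula gives 1.

No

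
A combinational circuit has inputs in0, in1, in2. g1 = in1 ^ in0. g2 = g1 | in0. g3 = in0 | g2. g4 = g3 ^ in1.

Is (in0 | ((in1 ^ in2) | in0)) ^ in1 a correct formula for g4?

g1 = in1 ^ in0
g2 = g1 | in0 = (in1 ^ in0) | in0
g3 = in0 | g2 = in0 | ((in1 ^ in0) | in0)
g4 = g3 ^ in1 = (in0 | ((in1 ^ in0) | in0)) ^ in1
At in0=0, in1=0, in2=1: circuit gives 0, formula gives 1.

No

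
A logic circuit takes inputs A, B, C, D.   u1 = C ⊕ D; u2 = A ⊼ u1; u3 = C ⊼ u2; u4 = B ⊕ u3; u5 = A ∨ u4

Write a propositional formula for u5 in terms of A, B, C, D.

A ∨ (B ⊕ (C ⊼ (A ⊼ (C ⊕ D))))

u1 = C ⊕ D
u2 = A ⊼ u1 = A ⊼ (C ⊕ D)
u3 = C ⊼ u2 = C ⊼ (A ⊼ (C ⊕ D))
u4 = B ⊕ u3 = B ⊕ (C ⊼ (A ⊼ (C ⊕ D)))
u5 = A ∨ u4 = A ∨ (B ⊕ (C ⊼ (A ⊼ (C ⊕ D))))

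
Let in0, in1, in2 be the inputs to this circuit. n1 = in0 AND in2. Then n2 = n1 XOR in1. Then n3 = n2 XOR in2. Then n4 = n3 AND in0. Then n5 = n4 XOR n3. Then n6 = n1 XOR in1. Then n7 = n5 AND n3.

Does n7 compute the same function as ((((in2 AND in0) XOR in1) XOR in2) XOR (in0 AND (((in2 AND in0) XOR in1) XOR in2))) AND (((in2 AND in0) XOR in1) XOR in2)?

Yes

n1 = in0 AND in2
n2 = n1 XOR in1 = (in0 AND in2) XOR in1
n3 = n2 XOR in2 = ((in0 AND in2) XOR in1) XOR in2
n4 = n3 AND in0 = (((in0 AND in2) XOR in1) XOR in2) AND in0
n5 = n4 XOR n3 = ((((in0 AND in2) XOR in1) XOR in2) AND in0) XOR (((in0 AND in2) XOR in1) XOR in2)
n7 = n5 AND n3 = (((((in0 AND in2) XOR in1) XOR in2) AND in0) XOR (((in0 AND in2) XOR in1) XOR in2)) AND (((in0 AND in2) XOR in1) XOR in2)
At in0=0, in1=0, in2=0: circuit gives 0, formula gives 0.
At in0=0, in1=0, in2=1: circuit gives 1, formula gives 1.
Agrees on all 8 inputs.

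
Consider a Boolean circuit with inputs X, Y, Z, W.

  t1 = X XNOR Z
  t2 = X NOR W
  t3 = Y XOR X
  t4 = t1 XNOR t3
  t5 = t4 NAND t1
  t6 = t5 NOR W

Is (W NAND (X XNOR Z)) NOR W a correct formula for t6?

No

t1 = X XNOR Z
t3 = Y XOR X
t4 = t1 XNOR t3 = (X XNOR Z) XNOR (Y XOR X)
t5 = t4 NAND t1 = ((X XNOR Z) XNOR (Y XOR X)) NAND (X XNOR Z)
t6 = t5 NOR W = (((X XNOR Z) XNOR (Y XOR X)) NAND (X XNOR Z)) NOR W
At X=0, Y=1, Z=0, W=0: circuit gives 1, formula gives 0.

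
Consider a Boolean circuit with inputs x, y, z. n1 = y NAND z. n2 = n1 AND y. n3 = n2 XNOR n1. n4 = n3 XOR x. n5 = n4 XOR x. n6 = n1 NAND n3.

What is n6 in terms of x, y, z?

(y NAND z) NAND (((y NAND z) AND y) XNOR (y NAND z))

n1 = y NAND z
n2 = n1 AND y = (y NAND z) AND y
n3 = n2 XNOR n1 = ((y NAND z) AND y) XNOR (y NAND z)
n6 = n1 NAND n3 = (y NAND z) NAND (((y NAND z) AND y) XNOR (y NAND z))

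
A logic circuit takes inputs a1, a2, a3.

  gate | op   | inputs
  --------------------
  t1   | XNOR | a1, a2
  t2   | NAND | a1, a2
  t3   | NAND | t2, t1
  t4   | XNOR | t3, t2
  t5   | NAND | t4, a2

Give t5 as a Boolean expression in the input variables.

t1 = a1 XNOR a2
t2 = a1 NAND a2
t3 = t2 NAND t1 = (a1 NAND a2) NAND (a1 XNOR a2)
t4 = t3 XNOR t2 = ((a1 NAND a2) NAND (a1 XNOR a2)) XNOR (a1 NAND a2)
t5 = t4 NAND a2 = (((a1 NAND a2) NAND (a1 XNOR a2)) XNOR (a1 NAND a2)) NAND a2

(((a1 NAND a2) NAND (a1 XNOR a2)) XNOR (a1 NAND a2)) NAND a2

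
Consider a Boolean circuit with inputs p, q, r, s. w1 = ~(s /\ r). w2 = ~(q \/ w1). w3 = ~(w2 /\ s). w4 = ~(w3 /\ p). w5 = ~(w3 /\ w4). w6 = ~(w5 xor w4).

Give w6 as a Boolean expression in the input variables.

w1 = ~(s /\ r)
w2 = ~(q \/ w1) = ~(q \/ (~(s /\ r)))
w3 = ~(w2 /\ s) = ~((~(q \/ (~(s /\ r)))) /\ s)
w4 = ~(w3 /\ p) = ~((~((~(q \/ (~(s /\ r)))) /\ s)) /\ p)
w5 = ~(w3 /\ w4) = ~((~((~(q \/ (~(s /\ r)))) /\ s)) /\ (~((~((~(q \/ (~(s /\ r)))) /\ s)) /\ p)))
w6 = ~(w5 xor w4) = ~((~((~((~(q \/ (~(s /\ r)))) /\ s)) /\ (~((~((~(q \/ (~(s /\ r)))) /\ s)) /\ p)))) xor (~((~((~(q \/ (~(s /\ r)))) /\ s)) /\ p)))

~((~((~((~(q \/ (~(s /\ r)))) /\ s)) /\ (~((~((~(q \/ (~(s /\ r)))) /\ s)) /\ p)))) xor (~((~((~(q \/ (~(s /\ r)))) /\ s)) /\ p)))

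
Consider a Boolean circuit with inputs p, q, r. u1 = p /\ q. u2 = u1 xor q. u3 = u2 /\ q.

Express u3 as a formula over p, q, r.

u1 = p /\ q
u2 = u1 xor q = (p /\ q) xor q
u3 = u2 /\ q = ((p /\ q) xor q) /\ q

((p /\ q) xor q) /\ q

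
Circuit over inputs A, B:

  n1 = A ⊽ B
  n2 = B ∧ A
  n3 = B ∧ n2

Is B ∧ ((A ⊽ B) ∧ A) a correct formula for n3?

n2 = B ∧ A
n3 = B ∧ n2 = B ∧ (B ∧ A)
At A=1, B=1: circuit gives 1, formula gives 0.

No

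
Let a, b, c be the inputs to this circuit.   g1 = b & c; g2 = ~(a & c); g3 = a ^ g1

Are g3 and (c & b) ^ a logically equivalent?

g1 = b & c
g3 = a ^ g1 = a ^ (b & c)
At a=0, b=0, c=0: circuit gives 0, formula gives 0.
At a=0, b=1, c=1: circuit gives 1, formula gives 1.
Agrees on all 8 inputs.

Yes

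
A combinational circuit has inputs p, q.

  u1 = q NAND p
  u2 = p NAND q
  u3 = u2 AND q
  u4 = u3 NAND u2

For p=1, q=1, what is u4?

1

u2 = 1 NAND 1 = 0
u3 = 0 AND 1 = 0
u4 = 0 NAND 0 = 1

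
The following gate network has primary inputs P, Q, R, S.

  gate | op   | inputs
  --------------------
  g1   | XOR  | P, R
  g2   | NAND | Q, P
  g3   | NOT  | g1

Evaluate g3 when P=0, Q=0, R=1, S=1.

g1 = 0 XOR 1 = 1
g3 = NOT 1 = 0

0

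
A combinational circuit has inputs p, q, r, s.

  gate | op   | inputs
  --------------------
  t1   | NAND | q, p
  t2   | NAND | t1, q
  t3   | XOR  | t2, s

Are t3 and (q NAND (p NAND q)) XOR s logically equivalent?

t1 = q NAND p
t2 = t1 NAND q = (q NAND p) NAND q
t3 = t2 XOR s = ((q NAND p) NAND q) XOR s
At p=0, q=0, r=0, s=1: circuit gives 0, formula gives 0.
At p=0, q=0, r=0, s=0: circuit gives 1, formula gives 1.
Agrees on all 16 inputs.

Yes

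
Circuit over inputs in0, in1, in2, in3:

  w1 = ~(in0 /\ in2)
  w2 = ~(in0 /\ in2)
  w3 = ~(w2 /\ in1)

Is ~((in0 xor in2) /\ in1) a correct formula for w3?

w2 = ~(in0 /\ in2)
w3 = ~(w2 /\ in1) = ~((~(in0 /\ in2)) /\ in1)
At in0=0, in1=1, in2=0, in3=0: circuit gives 0, formula gives 1.

No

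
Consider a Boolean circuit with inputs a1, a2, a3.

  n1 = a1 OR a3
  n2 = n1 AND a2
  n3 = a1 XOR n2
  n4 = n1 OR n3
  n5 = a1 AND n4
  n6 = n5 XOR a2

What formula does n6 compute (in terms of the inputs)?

(a1 AND ((a1 OR a3) OR (a1 XOR ((a1 OR a3) AND a2)))) XOR a2

n1 = a1 OR a3
n2 = n1 AND a2 = (a1 OR a3) AND a2
n3 = a1 XOR n2 = a1 XOR ((a1 OR a3) AND a2)
n4 = n1 OR n3 = (a1 OR a3) OR (a1 XOR ((a1 OR a3) AND a2))
n5 = a1 AND n4 = a1 AND ((a1 OR a3) OR (a1 XOR ((a1 OR a3) AND a2)))
n6 = n5 XOR a2 = (a1 AND ((a1 OR a3) OR (a1 XOR ((a1 OR a3) AND a2)))) XOR a2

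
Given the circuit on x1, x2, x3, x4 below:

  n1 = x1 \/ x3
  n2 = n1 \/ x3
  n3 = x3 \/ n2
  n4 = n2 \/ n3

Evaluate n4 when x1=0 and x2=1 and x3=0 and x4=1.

0

n1 = 0 \/ 0 = 0
n2 = 0 \/ 0 = 0
n3 = 0 \/ 0 = 0
n4 = 0 \/ 0 = 0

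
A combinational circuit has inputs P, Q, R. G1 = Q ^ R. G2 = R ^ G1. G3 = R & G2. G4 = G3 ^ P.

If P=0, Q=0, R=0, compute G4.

0

G1 = 0 ^ 0 = 0
G2 = 0 ^ 0 = 0
G3 = 0 & 0 = 0
G4 = 0 ^ 0 = 0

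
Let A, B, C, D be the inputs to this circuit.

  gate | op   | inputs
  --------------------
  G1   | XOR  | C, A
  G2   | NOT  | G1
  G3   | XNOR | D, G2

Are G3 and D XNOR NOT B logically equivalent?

No

G1 = C XOR A
G2 = NOT G1 = NOT (C XOR A)
G3 = D XNOR G2 = D XNOR NOT (C XOR A)
At A=0, B=0, C=1, D=0: circuit gives 1, formula gives 0.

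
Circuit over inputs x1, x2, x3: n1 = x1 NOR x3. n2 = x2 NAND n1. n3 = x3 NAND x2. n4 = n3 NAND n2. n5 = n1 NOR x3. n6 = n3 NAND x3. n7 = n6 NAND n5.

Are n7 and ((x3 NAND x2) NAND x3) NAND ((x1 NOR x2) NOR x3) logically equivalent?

n1 = x1 NOR x3
n3 = x3 NAND x2
n5 = n1 NOR x3 = (x1 NOR x3) NOR x3
n6 = n3 NAND x3 = (x3 NAND x2) NAND x3
n7 = n6 NAND n5 = ((x3 NAND x2) NAND x3) NAND ((x1 NOR x3) NOR x3)
At x1=0, x2=1, x3=0: circuit gives 1, formula gives 0.

No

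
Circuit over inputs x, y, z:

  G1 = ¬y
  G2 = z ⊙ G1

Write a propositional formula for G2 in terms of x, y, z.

G1 = ¬y
G2 = z ⊙ G1 = z ⊙ ¬y

z ⊙ ¬y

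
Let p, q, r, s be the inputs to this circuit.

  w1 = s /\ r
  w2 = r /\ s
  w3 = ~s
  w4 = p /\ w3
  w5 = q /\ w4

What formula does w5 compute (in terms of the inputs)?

q /\ (p /\ ~s)

w3 = ~s
w4 = p /\ w3 = p /\ ~s
w5 = q /\ w4 = q /\ (p /\ ~s)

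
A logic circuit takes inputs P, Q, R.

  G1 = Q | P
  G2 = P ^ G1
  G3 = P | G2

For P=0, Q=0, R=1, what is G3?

0

G1 = 0 | 0 = 0
G2 = 0 ^ 0 = 0
G3 = 0 | 0 = 0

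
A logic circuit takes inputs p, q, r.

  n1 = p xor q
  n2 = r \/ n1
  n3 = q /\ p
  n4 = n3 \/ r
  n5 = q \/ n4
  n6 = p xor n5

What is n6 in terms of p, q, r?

n3 = q /\ p
n4 = n3 \/ r = (q /\ p) \/ r
n5 = q \/ n4 = q \/ ((q /\ p) \/ r)
n6 = p xor n5 = p xor (q \/ ((q /\ p) \/ r))

p xor (q \/ ((q /\ p) \/ r))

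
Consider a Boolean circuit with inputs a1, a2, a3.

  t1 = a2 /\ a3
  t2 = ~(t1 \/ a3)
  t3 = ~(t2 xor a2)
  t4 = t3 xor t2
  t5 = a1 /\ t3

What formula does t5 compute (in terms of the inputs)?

a1 /\ (~((~((a2 /\ a3) \/ a3)) xor a2))

t1 = a2 /\ a3
t2 = ~(t1 \/ a3) = ~((a2 /\ a3) \/ a3)
t3 = ~(t2 xor a2) = ~((~((a2 /\ a3) \/ a3)) xor a2)
t5 = a1 /\ t3 = a1 /\ (~((~((a2 /\ a3) \/ a3)) xor a2))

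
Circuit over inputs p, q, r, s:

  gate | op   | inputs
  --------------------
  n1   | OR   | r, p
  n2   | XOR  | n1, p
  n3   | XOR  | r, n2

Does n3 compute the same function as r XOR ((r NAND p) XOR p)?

No

n1 = r OR p
n2 = n1 XOR p = (r OR p) XOR p
n3 = r XOR n2 = r XOR ((r OR p) XOR p)
At p=0, q=0, r=0, s=0: circuit gives 0, formula gives 1.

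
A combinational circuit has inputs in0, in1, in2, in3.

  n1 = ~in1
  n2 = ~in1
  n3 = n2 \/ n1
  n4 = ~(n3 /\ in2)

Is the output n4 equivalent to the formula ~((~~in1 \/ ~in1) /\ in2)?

n1 = ~in1
n2 = ~in1
n3 = n2 \/ n1 = ~in1 \/ ~in1
n4 = ~(n3 /\ in2) = ~((~in1 \/ ~in1) /\ in2)
At in0=0, in1=1, in2=1, in3=0: circuit gives 1, formula gives 0.

No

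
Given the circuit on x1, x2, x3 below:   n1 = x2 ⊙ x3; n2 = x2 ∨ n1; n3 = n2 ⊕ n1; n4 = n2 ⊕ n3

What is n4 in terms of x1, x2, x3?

(x2 ∨ (x2 ⊙ x3)) ⊕ ((x2 ∨ (x2 ⊙ x3)) ⊕ (x2 ⊙ x3))

n1 = x2 ⊙ x3
n2 = x2 ∨ n1 = x2 ∨ (x2 ⊙ x3)
n3 = n2 ⊕ n1 = (x2 ∨ (x2 ⊙ x3)) ⊕ (x2 ⊙ x3)
n4 = n2 ⊕ n3 = (x2 ∨ (x2 ⊙ x3)) ⊕ ((x2 ∨ (x2 ⊙ x3)) ⊕ (x2 ⊙ x3))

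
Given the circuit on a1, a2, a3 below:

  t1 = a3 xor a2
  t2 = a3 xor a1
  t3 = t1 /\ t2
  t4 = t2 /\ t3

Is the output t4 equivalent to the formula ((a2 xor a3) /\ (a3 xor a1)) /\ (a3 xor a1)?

Yes

t1 = a3 xor a2
t2 = a3 xor a1
t3 = t1 /\ t2 = (a3 xor a2) /\ (a3 xor a1)
t4 = t2 /\ t3 = (a3 xor a1) /\ ((a3 xor a2) /\ (a3 xor a1))
At a1=0, a2=0, a3=0: circuit gives 0, formula gives 0.
At a1=0, a2=0, a3=1: circuit gives 1, formula gives 1.
Agrees on all 8 inputs.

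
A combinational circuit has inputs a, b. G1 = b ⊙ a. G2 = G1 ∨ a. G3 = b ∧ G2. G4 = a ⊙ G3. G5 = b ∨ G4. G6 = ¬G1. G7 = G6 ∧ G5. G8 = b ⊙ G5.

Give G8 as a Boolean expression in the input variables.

b ⊙ (b ∨ (a ⊙ (b ∧ ((b ⊙ a) ∨ a))))

G1 = b ⊙ a
G2 = G1 ∨ a = (b ⊙ a) ∨ a
G3 = b ∧ G2 = b ∧ ((b ⊙ a) ∨ a)
G4 = a ⊙ G3 = a ⊙ (b ∧ ((b ⊙ a) ∨ a))
G5 = b ∨ G4 = b ∨ (a ⊙ (b ∧ ((b ⊙ a) ∨ a)))
G8 = b ⊙ G5 = b ⊙ (b ∨ (a ⊙ (b ∧ ((b ⊙ a) ∨ a))))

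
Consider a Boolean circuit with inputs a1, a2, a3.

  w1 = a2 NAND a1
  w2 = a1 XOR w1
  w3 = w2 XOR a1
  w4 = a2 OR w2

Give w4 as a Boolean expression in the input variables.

a2 OR (a1 XOR (a2 NAND a1))

w1 = a2 NAND a1
w2 = a1 XOR w1 = a1 XOR (a2 NAND a1)
w4 = a2 OR w2 = a2 OR (a1 XOR (a2 NAND a1))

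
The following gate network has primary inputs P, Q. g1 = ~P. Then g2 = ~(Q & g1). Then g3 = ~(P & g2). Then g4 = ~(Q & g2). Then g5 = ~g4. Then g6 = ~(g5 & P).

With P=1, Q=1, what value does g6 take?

g1 = ~1 = 0
g2 = ~(1 & 0) = 1
g4 = ~(1 & 1) = 0
g5 = ~0 = 1
g6 = ~(1 & 1) = 0

0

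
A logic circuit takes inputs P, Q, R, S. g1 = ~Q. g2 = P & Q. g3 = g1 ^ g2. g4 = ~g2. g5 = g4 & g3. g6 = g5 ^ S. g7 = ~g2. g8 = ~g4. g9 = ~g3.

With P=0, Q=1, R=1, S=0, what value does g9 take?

1

g1 = ~1 = 0
g2 = 0 & 1 = 0
g3 = 0 ^ 0 = 0
g9 = ~0 = 1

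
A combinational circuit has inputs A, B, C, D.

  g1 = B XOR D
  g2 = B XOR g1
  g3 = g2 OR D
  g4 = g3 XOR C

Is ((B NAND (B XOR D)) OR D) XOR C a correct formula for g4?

No

g1 = B XOR D
g2 = B XOR g1 = B XOR (B XOR D)
g3 = g2 OR D = (B XOR (B XOR D)) OR D
g4 = g3 XOR C = ((B XOR (B XOR D)) OR D) XOR C
At A=0, B=0, C=0, D=0: circuit gives 0, formula gives 1.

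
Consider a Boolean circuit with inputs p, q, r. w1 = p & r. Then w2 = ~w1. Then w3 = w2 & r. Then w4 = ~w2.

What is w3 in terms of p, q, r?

~(p & r) & r

w1 = p & r
w2 = ~w1 = ~(p & r)
w3 = w2 & r = ~(p & r) & r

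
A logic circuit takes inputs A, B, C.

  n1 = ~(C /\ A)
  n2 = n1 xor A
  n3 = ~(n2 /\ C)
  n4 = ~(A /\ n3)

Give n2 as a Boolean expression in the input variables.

n1 = ~(C /\ A)
n2 = n1 xor A = (~(C /\ A)) xor A

(~(C /\ A)) xor A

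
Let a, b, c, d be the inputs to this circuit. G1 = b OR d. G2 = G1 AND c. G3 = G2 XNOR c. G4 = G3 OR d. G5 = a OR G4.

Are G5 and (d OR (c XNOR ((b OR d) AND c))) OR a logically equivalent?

G1 = b OR d
G2 = G1 AND c = (b OR d) AND c
G3 = G2 XNOR c = ((b OR d) AND c) XNOR c
G4 = G3 OR d = (((b OR d) AND c) XNOR c) OR d
G5 = a OR G4 = a OR ((((b OR d) AND c) XNOR c) OR d)
At a=0, b=0, c=1, d=0: circuit gives 0, formula gives 0.
At a=0, b=0, c=0, d=0: circuit gives 1, formula gives 1.
Agrees on all 16 inputs.

Yes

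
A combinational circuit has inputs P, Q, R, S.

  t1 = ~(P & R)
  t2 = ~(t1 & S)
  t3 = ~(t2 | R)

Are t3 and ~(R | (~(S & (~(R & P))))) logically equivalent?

t1 = ~(P & R)
t2 = ~(t1 & S) = ~((~(P & R)) & S)
t3 = ~(t2 | R) = ~((~((~(P & R)) & S)) | R)
At P=0, Q=0, R=0, S=0: circuit gives 0, formula gives 0.
At P=0, Q=0, R=0, S=1: circuit gives 1, formula gives 1.
Agrees on all 16 inputs.

Yes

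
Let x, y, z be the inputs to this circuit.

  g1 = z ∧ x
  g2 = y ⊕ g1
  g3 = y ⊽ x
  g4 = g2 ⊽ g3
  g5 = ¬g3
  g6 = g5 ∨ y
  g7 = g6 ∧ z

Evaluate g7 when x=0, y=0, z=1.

0

g3 = 0 ⊽ 0 = 1
g5 = ¬1 = 0
g6 = 0 ∨ 0 = 0
g7 = 0 ∧ 1 = 0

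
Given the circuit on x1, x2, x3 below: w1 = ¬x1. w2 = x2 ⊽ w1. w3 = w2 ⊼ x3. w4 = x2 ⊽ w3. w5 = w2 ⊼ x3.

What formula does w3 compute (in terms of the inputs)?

(x2 ⊽ ¬x1) ⊼ x3

w1 = ¬x1
w2 = x2 ⊽ w1 = x2 ⊽ ¬x1
w3 = w2 ⊼ x3 = (x2 ⊽ ¬x1) ⊼ x3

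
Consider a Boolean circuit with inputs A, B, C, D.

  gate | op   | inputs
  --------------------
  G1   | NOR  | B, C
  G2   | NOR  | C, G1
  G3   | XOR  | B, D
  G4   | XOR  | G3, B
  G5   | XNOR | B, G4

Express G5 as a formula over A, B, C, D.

B XNOR ((B XOR D) XOR B)

G3 = B XOR D
G4 = G3 XOR B = (B XOR D) XOR B
G5 = B XNOR G4 = B XNOR ((B XOR D) XOR B)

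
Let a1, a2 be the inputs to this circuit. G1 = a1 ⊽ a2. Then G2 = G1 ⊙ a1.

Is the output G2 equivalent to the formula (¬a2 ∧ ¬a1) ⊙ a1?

Yes

G1 = a1 ⊽ a2
G2 = G1 ⊙ a1 = (a1 ⊽ a2) ⊙ a1
At a1=0, a2=0: circuit gives 0, formula gives 0.
At a1=0, a2=1: circuit gives 1, formula gives 1.
Agrees on all 4 inputs.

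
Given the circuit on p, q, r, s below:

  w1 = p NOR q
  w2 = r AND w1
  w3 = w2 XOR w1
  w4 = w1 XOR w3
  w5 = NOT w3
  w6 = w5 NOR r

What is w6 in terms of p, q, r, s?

NOT ((r AND (p NOR q)) XOR (p NOR q)) NOR r

w1 = p NOR q
w2 = r AND w1 = r AND (p NOR q)
w3 = w2 XOR w1 = (r AND (p NOR q)) XOR (p NOR q)
w5 = NOT w3 = NOT ((r AND (p NOR q)) XOR (p NOR q))
w6 = w5 NOR r = NOT ((r AND (p NOR q)) XOR (p NOR q)) NOR r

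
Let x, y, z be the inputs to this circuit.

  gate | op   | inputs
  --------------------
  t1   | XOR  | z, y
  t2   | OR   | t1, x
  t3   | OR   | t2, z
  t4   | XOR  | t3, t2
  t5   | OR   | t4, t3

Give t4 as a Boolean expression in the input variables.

(((z XOR y) OR x) OR z) XOR ((z XOR y) OR x)

t1 = z XOR y
t2 = t1 OR x = (z XOR y) OR x
t3 = t2 OR z = ((z XOR y) OR x) OR z
t4 = t3 XOR t2 = (((z XOR y) OR x) OR z) XOR ((z XOR y) OR x)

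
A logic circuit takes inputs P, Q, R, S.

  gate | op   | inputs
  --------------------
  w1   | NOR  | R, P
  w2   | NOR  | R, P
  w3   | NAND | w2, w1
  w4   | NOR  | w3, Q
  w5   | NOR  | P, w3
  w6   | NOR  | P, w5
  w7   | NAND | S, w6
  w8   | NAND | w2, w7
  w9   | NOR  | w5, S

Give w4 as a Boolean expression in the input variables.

w1 = R NOR P
w2 = R NOR P
w3 = w2 NAND w1 = (R NOR P) NAND (R NOR P)
w4 = w3 NOR Q = ((R NOR P) NAND (R NOR P)) NOR Q

((R NOR P) NAND (R NOR P)) NOR Q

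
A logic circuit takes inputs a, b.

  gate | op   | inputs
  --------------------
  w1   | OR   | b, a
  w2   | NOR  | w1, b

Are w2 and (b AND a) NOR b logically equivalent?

No

w1 = b OR a
w2 = w1 NOR b = (b OR a) NOR b
At a=1, b=0: circuit gives 0, formula gives 1.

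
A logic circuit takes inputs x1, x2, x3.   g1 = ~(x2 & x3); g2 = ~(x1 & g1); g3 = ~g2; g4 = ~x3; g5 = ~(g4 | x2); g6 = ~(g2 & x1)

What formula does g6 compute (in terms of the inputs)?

~((~(x1 & (~(x2 & x3)))) & x1)

g1 = ~(x2 & x3)
g2 = ~(x1 & g1) = ~(x1 & (~(x2 & x3)))
g6 = ~(g2 & x1) = ~((~(x1 & (~(x2 & x3)))) & x1)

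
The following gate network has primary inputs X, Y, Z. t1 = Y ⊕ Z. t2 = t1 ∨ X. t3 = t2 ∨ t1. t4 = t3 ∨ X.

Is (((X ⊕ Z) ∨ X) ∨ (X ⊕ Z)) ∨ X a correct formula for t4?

No

t1 = Y ⊕ Z
t2 = t1 ∨ X = (Y ⊕ Z) ∨ X
t3 = t2 ∨ t1 = ((Y ⊕ Z) ∨ X) ∨ (Y ⊕ Z)
t4 = t3 ∨ X = (((Y ⊕ Z) ∨ X) ∨ (Y ⊕ Z)) ∨ X
At X=0, Y=1, Z=0: circuit gives 1, formula gives 0.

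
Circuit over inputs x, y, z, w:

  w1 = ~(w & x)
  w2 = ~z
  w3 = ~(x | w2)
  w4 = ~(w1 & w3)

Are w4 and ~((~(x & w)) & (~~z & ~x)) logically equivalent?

w1 = ~(w & x)
w2 = ~z
w3 = ~(x | w2) = ~(x | ~z)
w4 = ~(w1 & w3) = ~((~(w & x)) & (~(x | ~z)))
At x=0, y=0, z=1, w=0: circuit gives 0, formula gives 0.
At x=0, y=0, z=0, w=0: circuit gives 1, formula gives 1.
Agrees on all 16 inputs.

Yes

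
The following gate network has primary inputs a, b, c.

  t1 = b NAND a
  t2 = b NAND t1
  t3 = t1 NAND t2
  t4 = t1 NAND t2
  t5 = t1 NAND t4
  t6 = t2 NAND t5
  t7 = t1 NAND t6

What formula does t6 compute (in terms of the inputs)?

t1 = b NAND a
t2 = b NAND t1 = b NAND (b NAND a)
t4 = t1 NAND t2 = (b NAND a) NAND (b NAND (b NAND a))
t5 = t1 NAND t4 = (b NAND a) NAND ((b NAND a) NAND (b NAND (b NAND a)))
t6 = t2 NAND t5 = (b NAND (b NAND a)) NAND ((b NAND a) NAND ((b NAND a) NAND (b NAND (b NAND a))))

(b NAND (b NAND a)) NAND ((b NAND a) NAND ((b NAND a) NAND (b NAND (b NAND a))))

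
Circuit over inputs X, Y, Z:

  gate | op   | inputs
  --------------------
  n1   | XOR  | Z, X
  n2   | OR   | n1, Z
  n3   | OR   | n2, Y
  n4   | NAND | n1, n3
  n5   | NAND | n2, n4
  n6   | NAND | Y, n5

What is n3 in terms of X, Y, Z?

((Z XOR X) OR Z) OR Y

n1 = Z XOR X
n2 = n1 OR Z = (Z XOR X) OR Z
n3 = n2 OR Y = ((Z XOR X) OR Z) OR Y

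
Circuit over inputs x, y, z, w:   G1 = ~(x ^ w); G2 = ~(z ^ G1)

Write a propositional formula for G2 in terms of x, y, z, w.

G1 = ~(x ^ w)
G2 = ~(z ^ G1) = ~(z ^ (~(x ^ w)))

~(z ^ (~(x ^ w)))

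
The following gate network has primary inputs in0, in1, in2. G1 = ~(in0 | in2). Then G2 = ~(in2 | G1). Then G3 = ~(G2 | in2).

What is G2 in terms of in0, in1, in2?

G1 = ~(in0 | in2)
G2 = ~(in2 | G1) = ~(in2 | (~(in0 | in2)))

~(in2 | (~(in0 | in2)))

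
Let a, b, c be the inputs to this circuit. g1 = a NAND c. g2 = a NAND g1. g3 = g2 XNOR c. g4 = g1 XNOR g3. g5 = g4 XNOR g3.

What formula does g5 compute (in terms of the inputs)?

((a NAND c) XNOR ((a NAND (a NAND c)) XNOR c)) XNOR ((a NAND (a NAND c)) XNOR c)

g1 = a NAND c
g2 = a NAND g1 = a NAND (a NAND c)
g3 = g2 XNOR c = (a NAND (a NAND c)) XNOR c
g4 = g1 XNOR g3 = (a NAND c) XNOR ((a NAND (a NAND c)) XNOR c)
g5 = g4 XNOR g3 = ((a NAND c) XNOR ((a NAND (a NAND c)) XNOR c)) XNOR ((a NAND (a NAND c)) XNOR c)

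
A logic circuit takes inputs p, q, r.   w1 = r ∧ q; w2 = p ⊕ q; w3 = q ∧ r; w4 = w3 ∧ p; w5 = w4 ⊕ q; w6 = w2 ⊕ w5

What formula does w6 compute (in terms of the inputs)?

(p ⊕ q) ⊕ (((q ∧ r) ∧ p) ⊕ q)

w2 = p ⊕ q
w3 = q ∧ r
w4 = w3 ∧ p = (q ∧ r) ∧ p
w5 = w4 ⊕ q = ((q ∧ r) ∧ p) ⊕ q
w6 = w2 ⊕ w5 = (p ⊕ q) ⊕ (((q ∧ r) ∧ p) ⊕ q)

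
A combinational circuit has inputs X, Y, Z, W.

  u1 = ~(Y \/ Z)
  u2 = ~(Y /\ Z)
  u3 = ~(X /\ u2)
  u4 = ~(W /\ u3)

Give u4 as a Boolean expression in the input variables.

u2 = ~(Y /\ Z)
u3 = ~(X /\ u2) = ~(X /\ (~(Y /\ Z)))
u4 = ~(W /\ u3) = ~(W /\ (~(X /\ (~(Y /\ Z)))))

~(W /\ (~(X /\ (~(Y /\ Z)))))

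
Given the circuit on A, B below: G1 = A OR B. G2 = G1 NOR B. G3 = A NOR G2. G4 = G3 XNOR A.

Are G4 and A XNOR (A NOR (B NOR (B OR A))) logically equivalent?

Yes

G1 = A OR B
G2 = G1 NOR B = (A OR B) NOR B
G3 = A NOR G2 = A NOR ((A OR B) NOR B)
G4 = G3 XNOR A = (A NOR ((A OR B) NOR B)) XNOR A
At A=0, B=1: circuit gives 0, formula gives 0.
At A=0, B=0: circuit gives 1, formula gives 1.
Agrees on all 4 inputs.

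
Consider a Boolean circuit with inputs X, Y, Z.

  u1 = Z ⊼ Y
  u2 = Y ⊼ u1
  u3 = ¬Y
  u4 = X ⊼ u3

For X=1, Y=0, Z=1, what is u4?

0

u3 = ¬0 = 1
u4 = 1 ⊼ 1 = 0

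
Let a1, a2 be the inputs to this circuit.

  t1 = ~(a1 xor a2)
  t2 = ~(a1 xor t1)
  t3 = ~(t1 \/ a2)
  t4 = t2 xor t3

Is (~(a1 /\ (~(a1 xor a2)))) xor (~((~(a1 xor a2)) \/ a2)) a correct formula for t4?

t1 = ~(a1 xor a2)
t2 = ~(a1 xor t1) = ~(a1 xor (~(a1 xor a2)))
t3 = ~(t1 \/ a2) = ~((~(a1 xor a2)) \/ a2)
t4 = t2 xor t3 = (~(a1 xor (~(a1 xor a2)))) xor (~((~(a1 xor a2)) \/ a2))
At a1=0, a2=0: circuit gives 0, formula gives 1.

No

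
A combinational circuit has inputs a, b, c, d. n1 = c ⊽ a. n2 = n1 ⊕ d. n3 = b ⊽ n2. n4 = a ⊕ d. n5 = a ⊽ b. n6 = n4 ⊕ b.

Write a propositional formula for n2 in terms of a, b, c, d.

n1 = c ⊽ a
n2 = n1 ⊕ d = (c ⊽ a) ⊕ d

(c ⊽ a) ⊕ d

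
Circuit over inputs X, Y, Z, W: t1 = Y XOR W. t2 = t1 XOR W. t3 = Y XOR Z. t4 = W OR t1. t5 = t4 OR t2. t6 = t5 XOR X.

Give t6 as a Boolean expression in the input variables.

((W OR (Y XOR W)) OR ((Y XOR W) XOR W)) XOR X

t1 = Y XOR W
t2 = t1 XOR W = (Y XOR W) XOR W
t4 = W OR t1 = W OR (Y XOR W)
t5 = t4 OR t2 = (W OR (Y XOR W)) OR ((Y XOR W) XOR W)
t6 = t5 XOR X = ((W OR (Y XOR W)) OR ((Y XOR W) XOR W)) XOR X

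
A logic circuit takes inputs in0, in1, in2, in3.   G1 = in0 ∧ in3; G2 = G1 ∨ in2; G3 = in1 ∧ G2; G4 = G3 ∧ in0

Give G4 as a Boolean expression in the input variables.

G1 = in0 ∧ in3
G2 = G1 ∨ in2 = (in0 ∧ in3) ∨ in2
G3 = in1 ∧ G2 = in1 ∧ ((in0 ∧ in3) ∨ in2)
G4 = G3 ∧ in0 = (in1 ∧ ((in0 ∧ in3) ∨ in2)) ∧ in0

(in1 ∧ ((in0 ∧ in3) ∨ in2)) ∧ in0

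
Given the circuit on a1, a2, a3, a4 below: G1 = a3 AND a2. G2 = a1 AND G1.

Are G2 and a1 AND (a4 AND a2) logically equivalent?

No

G1 = a3 AND a2
G2 = a1 AND G1 = a1 AND (a3 AND a2)
At a1=1, a2=1, a3=0, a4=1: circuit gives 0, formula gives 1.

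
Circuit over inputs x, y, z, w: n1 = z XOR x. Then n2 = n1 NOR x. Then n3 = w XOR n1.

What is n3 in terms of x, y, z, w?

n1 = z XOR x
n3 = w XOR n1 = w XOR (z XOR x)

w XOR (z XOR x)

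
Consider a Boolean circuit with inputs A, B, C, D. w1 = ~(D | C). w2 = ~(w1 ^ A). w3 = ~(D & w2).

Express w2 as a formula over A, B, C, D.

~((~(D | C)) ^ A)

w1 = ~(D | C)
w2 = ~(w1 ^ A) = ~((~(D | C)) ^ A)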